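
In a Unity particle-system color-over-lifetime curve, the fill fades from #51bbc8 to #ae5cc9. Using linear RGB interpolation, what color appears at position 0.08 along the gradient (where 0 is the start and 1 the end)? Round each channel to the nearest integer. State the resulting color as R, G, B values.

#51bbc8 → (81, 187, 200); #ae5cc9 → (174, 92, 201).
R = 81 + 0.08 × (174 − 81) = 81 + 0.08 × 93 = 88.44 → 88
G = 187 + 0.08 × (92 − 187) = 187 + 0.08 × -95 = 179.4 → 179
B = 200 + 0.08 × (201 − 200) = 200 + 0.08 × 1 = 200.08 → 200
So the blended color is (88, 179, 200), about #58b3c8.

(88, 179, 200)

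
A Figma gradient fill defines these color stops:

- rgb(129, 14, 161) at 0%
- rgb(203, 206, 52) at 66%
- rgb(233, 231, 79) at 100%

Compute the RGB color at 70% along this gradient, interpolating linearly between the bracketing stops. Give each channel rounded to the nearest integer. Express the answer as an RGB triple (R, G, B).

70% lies between the 66% and 100% stops, so the local fraction is t = (70 − 66)/(100 − 66) = 4/34 ≈ 0.1176.
R = 203 + 0.1176 × (233 − 203) = 206.528 → 207
G = 206 + 0.1176 × (231 − 206) = 208.94 → 209
B = 52 + 0.1176 × (79 − 52) = 55.175 → 55

(207, 209, 55)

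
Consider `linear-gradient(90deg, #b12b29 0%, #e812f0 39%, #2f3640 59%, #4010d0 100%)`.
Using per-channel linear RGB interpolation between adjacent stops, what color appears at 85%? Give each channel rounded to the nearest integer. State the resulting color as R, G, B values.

85% lies between the 59% and 100% stops, so the local fraction is t = (85 − 59)/(100 − 59) = 26/41 ≈ 0.6341.
#2f3640 → (47, 54, 64); #4010d0 → (64, 16, 208).
R = 47 + 0.6341 × (64 − 47) = 57.78 → 58
G = 54 + 0.6341 × (16 − 54) = 29.904 → 30
B = 64 + 0.6341 × (208 − 64) = 155.31 → 155

(58, 30, 155)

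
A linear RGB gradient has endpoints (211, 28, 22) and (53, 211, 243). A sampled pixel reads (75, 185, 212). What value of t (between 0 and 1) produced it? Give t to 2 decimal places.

0.86

Invert the lerp on the B channel (largest span, 221): t = (212 − 22) / (243 − 22) = 190/221 = 0.85973.
Check on R: (75 − 211)/(53 − 211) = 0.8608 ✓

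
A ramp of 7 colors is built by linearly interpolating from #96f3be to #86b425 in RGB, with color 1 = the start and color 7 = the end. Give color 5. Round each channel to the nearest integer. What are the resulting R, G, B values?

With 7 swatches and endpoints inclusive, swatch 5 sits at t = (5 − 1)/(7 − 1) = 4/6 ≈ 0.6667.
#96f3be → (150, 243, 190); #86b425 → (134, 180, 37).
R = 150 + 0.6667 × (134 − 150) = 139.333 → 139
G = 243 + 0.6667 × (180 − 243) = 200.998 → 201
B = 190 + 0.6667 × (37 − 190) = 87.995 → 88

(139, 201, 88)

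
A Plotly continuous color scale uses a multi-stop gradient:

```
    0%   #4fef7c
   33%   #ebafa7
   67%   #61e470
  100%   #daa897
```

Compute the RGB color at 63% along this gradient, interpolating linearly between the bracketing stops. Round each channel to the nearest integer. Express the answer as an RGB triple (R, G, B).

(113, 222, 118)

63% lies between the 33% and 67% stops, so the local fraction is t = (63 − 33)/(67 − 33) = 30/34 ≈ 0.8824.
#ebafa7 → (235, 175, 167); #61e470 → (97, 228, 112).
R = 235 + 0.8824 × (97 − 235) = 113.229 → 113
G = 175 + 0.8824 × (228 − 175) = 221.767 → 222
B = 167 + 0.8824 × (112 − 167) = 118.468 → 118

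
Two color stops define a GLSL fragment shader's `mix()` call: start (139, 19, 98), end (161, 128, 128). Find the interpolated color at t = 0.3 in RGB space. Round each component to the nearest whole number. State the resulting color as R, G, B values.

R = 139 + 0.3 × (161 − 139) = 139 + 0.3 × 22 = 145.6 → 146
G = 19 + 0.3 × (128 − 19) = 19 + 0.3 × 109 = 51.7 → 52
B = 98 + 0.3 × (128 − 98) = 98 + 0.3 × 30 = 107 → 107

(146, 52, 107)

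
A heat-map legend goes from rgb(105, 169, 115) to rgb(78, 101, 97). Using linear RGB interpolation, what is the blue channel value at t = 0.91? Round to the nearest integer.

B = 115 + 0.91 × (97 − 115) = 98.62 → 99

99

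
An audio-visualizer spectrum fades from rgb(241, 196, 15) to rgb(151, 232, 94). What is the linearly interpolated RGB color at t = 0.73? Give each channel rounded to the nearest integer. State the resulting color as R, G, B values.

R = 241 + 0.73 × (151 − 241) = 241 + 0.73 × -90 = 175.3 → 175
G = 196 + 0.73 × (232 − 196) = 196 + 0.73 × 36 = 222.28 → 222
B = 15 + 0.73 × (94 − 15) = 15 + 0.73 × 79 = 72.67 → 73
So the blended color is (175, 222, 73), about #afde49.

(175, 222, 73)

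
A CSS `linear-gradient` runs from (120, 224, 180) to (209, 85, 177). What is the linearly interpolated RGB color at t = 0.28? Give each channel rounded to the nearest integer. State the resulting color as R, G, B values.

R = 120 + 0.28 × (209 − 120) = 120 + 0.28 × 89 = 144.92 → 145
G = 224 + 0.28 × (85 − 224) = 224 + 0.28 × -139 = 185.08 → 185
B = 180 + 0.28 × (177 − 180) = 180 + 0.28 × -3 = 179.16 → 179

(145, 185, 179)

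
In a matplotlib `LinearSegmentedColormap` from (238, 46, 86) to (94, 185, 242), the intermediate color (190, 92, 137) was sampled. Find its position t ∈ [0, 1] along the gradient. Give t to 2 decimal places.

0.33

Invert the lerp on the B channel (largest span, 156): t = (137 − 86) / (242 − 86) = 51/156 = 0.32692.
Check on R: (190 − 238)/(94 − 238) = 0.3333 ✓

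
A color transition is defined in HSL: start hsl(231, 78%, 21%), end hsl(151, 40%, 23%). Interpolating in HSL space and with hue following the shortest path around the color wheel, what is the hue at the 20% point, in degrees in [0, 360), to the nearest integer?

Hue arc: Δh = 151 − 231 = -80° (|Δh| ≤ 180, already the shorter path).
H = 231 + 0.2 × (-80) = 215 → 215°

215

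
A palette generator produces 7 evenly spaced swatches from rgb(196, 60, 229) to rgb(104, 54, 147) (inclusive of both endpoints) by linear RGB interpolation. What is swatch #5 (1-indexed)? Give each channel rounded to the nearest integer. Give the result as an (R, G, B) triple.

With 7 swatches and endpoints inclusive, swatch 5 sits at t = (5 − 1)/(7 − 1) = 4/6 ≈ 0.6667.
R = 196 + 0.6667 × (104 − 196) = 134.664 → 135
G = 60 + 0.6667 × (54 − 60) = 56 → 56
B = 229 + 0.6667 × (147 − 229) = 174.331 → 174

(135, 56, 174)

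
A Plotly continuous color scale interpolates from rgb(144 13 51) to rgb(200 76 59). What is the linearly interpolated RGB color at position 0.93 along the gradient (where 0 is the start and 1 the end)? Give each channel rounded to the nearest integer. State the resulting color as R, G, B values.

R = 144 + 0.93 × (200 − 144) = 144 + 0.93 × 56 = 196.08 → 196
G = 13 + 0.93 × (76 − 13) = 13 + 0.93 × 63 = 71.59 → 72
B = 51 + 0.93 × (59 − 51) = 51 + 0.93 × 8 = 58.44 → 58

(196, 72, 58)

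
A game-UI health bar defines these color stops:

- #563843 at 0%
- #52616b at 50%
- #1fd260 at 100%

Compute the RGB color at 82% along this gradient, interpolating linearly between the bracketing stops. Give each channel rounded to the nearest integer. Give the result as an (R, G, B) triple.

(49, 169, 100)

82% lies between the 50% and 100% stops, so the local fraction is t = (82 − 50)/(100 − 50) = 32/50 ≈ 0.64.
#52616b → (82, 97, 107); #1fd260 → (31, 210, 96).
R = 82 + 0.64 × (31 − 82) = 49.36 → 49
G = 97 + 0.64 × (210 − 97) = 169.32 → 169
B = 107 + 0.64 × (96 − 107) = 99.96 → 100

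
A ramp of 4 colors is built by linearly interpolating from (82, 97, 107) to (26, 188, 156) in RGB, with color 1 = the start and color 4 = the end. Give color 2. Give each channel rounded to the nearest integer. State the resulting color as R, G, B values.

(63, 127, 123)

With 4 swatches and endpoints inclusive, swatch 2 sits at t = (2 − 1)/(4 − 1) = 1/3 ≈ 0.3333.
R = 82 + 0.3333 × (26 − 82) = 63.335 → 63
G = 97 + 0.3333 × (188 − 97) = 127.33 → 127
B = 107 + 0.3333 × (156 − 107) = 123.332 → 123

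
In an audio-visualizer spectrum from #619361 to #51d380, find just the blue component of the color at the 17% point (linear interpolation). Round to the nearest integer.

102

B₁ = 97 (from #619361), B₂ = 128 (from #51d380).
B = 97 + 0.17 × (128 − 97) = 102.27 → 102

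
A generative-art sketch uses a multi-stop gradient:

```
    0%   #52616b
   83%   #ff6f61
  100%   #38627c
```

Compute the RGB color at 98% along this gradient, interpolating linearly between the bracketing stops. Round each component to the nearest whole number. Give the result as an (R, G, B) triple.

98% lies between the 83% and 100% stops, so the local fraction is t = (98 − 83)/(100 − 83) = 15/17 ≈ 0.8824.
#ff6f61 → (255, 111, 97); #38627c → (56, 98, 124).
R = 255 + 0.8824 × (56 − 255) = 79.402 → 79
G = 111 + 0.8824 × (98 − 111) = 99.529 → 100
B = 97 + 0.8824 × (124 − 97) = 120.825 → 121

(79, 100, 121)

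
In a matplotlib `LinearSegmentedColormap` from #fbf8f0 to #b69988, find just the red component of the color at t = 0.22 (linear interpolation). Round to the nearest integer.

R₁ = 251 (from #fbf8f0), R₂ = 182 (from #b69988).
R = 251 + 0.22 × (182 − 251) = 235.82 → 236

236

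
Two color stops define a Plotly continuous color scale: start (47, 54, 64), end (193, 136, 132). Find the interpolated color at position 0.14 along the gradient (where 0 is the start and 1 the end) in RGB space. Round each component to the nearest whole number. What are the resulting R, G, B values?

R = 47 + 0.14 × (193 − 47) = 47 + 0.14 × 146 = 67.44 → 67
G = 54 + 0.14 × (136 − 54) = 54 + 0.14 × 82 = 65.48 → 65
B = 64 + 0.14 × (132 − 64) = 64 + 0.14 × 68 = 73.52 → 74
So the blended color is (67, 65, 74), about #43414a.

(67, 65, 74)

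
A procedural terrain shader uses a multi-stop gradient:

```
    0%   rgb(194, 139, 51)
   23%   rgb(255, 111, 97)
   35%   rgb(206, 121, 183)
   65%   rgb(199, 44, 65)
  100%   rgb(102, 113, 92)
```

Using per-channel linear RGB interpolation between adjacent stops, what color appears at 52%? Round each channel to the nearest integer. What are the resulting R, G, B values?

(202, 77, 116)

52% lies between the 35% and 65% stops, so the local fraction is t = (52 − 35)/(65 − 35) = 17/30 ≈ 0.5667.
R = 206 + 0.5667 × (199 − 206) = 202.033 → 202
G = 121 + 0.5667 × (44 − 121) = 77.364 → 77
B = 183 + 0.5667 × (65 − 183) = 116.129 → 116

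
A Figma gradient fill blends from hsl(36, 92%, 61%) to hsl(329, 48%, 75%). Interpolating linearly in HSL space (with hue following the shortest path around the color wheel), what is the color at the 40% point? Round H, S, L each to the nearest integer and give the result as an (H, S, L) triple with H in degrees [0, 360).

(9, 74, 67)

Hue: 329 − 36 = 293°, but |293| > 180 so the shorter arc goes the other way: Δh = 293 − 360 = -67°.
H = 36 + 0.4 × (-67) = 9.2 → 9°
S = 92 + 0.4 × (48 − 92) = 74.4 → 74%
L = 61 + 0.4 × (75 − 61) = 66.6 → 67%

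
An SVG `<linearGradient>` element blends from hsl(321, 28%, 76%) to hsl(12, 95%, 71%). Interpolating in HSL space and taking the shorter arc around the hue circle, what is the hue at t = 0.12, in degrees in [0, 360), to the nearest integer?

Hue: 12 − 321 = -309°, but |-309| > 180 so the shorter arc goes the other way: Δh = -309 + 360 = 51°.
H = 321 + 0.12 × (51) = 327.12 → 327°

327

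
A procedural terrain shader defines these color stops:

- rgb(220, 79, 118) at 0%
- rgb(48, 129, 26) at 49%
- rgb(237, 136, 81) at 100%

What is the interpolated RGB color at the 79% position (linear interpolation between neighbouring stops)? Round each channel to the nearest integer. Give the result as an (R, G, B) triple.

79% lies between the 49% and 100% stops, so the local fraction is t = (79 − 49)/(100 − 49) = 30/51 ≈ 0.5882.
R = 48 + 0.5882 × (237 − 48) = 159.17 → 159
G = 129 + 0.5882 × (136 − 129) = 133.117 → 133
B = 26 + 0.5882 × (81 − 26) = 58.351 → 58

(159, 133, 58)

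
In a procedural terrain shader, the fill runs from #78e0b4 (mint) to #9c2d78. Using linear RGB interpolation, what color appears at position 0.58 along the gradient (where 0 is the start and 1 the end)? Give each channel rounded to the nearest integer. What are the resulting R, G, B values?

#78e0b4 → (120, 224, 180); #9c2d78 → (156, 45, 120).
R = 120 + 0.58 × (156 − 120) = 120 + 0.58 × 36 = 140.88 → 141
G = 224 + 0.58 × (45 − 224) = 224 + 0.58 × -179 = 120.18 → 120
B = 180 + 0.58 × (120 − 180) = 180 + 0.58 × -60 = 145.2 → 145

(141, 120, 145)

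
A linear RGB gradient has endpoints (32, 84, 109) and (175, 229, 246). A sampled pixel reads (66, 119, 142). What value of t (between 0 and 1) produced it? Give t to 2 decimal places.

0.24

Invert the lerp on the G channel (largest span, 145): t = (119 − 84) / (229 − 84) = 35/145 = 0.24138.
Check on R: (66 − 32)/(175 − 32) = 0.2378 ✓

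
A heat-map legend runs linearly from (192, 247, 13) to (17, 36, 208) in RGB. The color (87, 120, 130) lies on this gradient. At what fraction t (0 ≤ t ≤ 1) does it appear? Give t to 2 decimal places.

Invert the lerp on the G channel (largest span, 211): t = (120 − 247) / (36 − 247) = -127/-211 = 0.6019.
Check on R: (87 − 192)/(17 − 192) = 0.6 ✓

0.60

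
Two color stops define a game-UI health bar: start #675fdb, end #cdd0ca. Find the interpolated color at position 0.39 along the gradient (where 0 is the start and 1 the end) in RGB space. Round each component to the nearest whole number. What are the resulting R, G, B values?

(143, 139, 212)

#675fdb → (103, 95, 219); #cdd0ca → (205, 208, 202).
R = 103 + 0.39 × (205 − 103) = 103 + 0.39 × 102 = 142.78 → 143
G = 95 + 0.39 × (208 − 95) = 95 + 0.39 × 113 = 139.07 → 139
B = 219 + 0.39 × (202 − 219) = 219 + 0.39 × -17 = 212.37 → 212
So the blended color is (143, 139, 212), about #8f8bd4.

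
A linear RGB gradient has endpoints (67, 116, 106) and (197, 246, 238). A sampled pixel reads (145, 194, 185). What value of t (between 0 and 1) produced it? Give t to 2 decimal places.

0.60

Invert the lerp on the B channel (largest span, 132): t = (185 − 106) / (238 − 106) = 79/132 = 0.59848.
Check on R: (145 − 67)/(197 − 67) = 0.6 ✓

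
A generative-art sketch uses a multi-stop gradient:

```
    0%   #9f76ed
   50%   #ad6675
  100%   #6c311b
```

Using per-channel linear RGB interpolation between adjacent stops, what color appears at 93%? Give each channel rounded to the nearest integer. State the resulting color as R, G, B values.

93% lies between the 50% and 100% stops, so the local fraction is t = (93 − 50)/(100 − 50) = 43/50 ≈ 0.86.
#ad6675 → (173, 102, 117); #6c311b → (108, 49, 27).
R = 173 + 0.86 × (108 − 173) = 117.1 → 117
G = 102 + 0.86 × (49 − 102) = 56.42 → 56
B = 117 + 0.86 × (27 − 117) = 39.6 → 40

(117, 56, 40)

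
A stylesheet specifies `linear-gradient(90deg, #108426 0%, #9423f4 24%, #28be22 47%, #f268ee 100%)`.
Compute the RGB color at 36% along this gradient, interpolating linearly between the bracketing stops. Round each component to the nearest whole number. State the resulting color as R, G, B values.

(92, 116, 134)

36% lies between the 24% and 47% stops, so the local fraction is t = (36 − 24)/(47 − 24) = 12/23 ≈ 0.5217.
#9423f4 → (148, 35, 244); #28be22 → (40, 190, 34).
R = 148 + 0.5217 × (40 − 148) = 91.656 → 92
G = 35 + 0.5217 × (190 − 35) = 115.864 → 116
B = 244 + 0.5217 × (34 − 244) = 134.443 → 134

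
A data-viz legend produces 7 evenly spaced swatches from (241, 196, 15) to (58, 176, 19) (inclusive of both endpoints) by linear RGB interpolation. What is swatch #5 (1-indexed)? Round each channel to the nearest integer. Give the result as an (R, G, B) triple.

(119, 183, 18)

With 7 swatches and endpoints inclusive, swatch 5 sits at t = (5 − 1)/(7 − 1) = 4/6 ≈ 0.6667.
R = 241 + 0.6667 × (58 − 241) = 118.994 → 119
G = 196 + 0.6667 × (176 − 196) = 182.666 → 183
B = 15 + 0.6667 × (19 − 15) = 17.667 → 18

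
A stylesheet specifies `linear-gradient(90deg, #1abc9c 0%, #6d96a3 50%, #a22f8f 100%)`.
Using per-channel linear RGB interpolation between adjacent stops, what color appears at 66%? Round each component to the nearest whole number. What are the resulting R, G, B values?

66% lies between the 50% and 100% stops, so the local fraction is t = (66 − 50)/(100 − 50) = 16/50 ≈ 0.32.
#6d96a3 → (109, 150, 163); #a22f8f → (162, 47, 143).
R = 109 + 0.32 × (162 − 109) = 125.96 → 126
G = 150 + 0.32 × (47 − 150) = 117.04 → 117
B = 163 + 0.32 × (143 − 163) = 156.6 → 157

(126, 117, 157)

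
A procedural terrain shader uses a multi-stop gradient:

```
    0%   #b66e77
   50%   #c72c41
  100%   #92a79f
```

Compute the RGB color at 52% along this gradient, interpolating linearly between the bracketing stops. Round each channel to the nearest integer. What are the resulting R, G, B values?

(197, 49, 69)

52% lies between the 50% and 100% stops, so the local fraction is t = (52 − 50)/(100 − 50) = 2/50 ≈ 0.04.
#c72c41 → (199, 44, 65); #92a79f → (146, 167, 159).
R = 199 + 0.04 × (146 − 199) = 196.88 → 197
G = 44 + 0.04 × (167 − 44) = 48.92 → 49
B = 65 + 0.04 × (159 − 65) = 68.76 → 69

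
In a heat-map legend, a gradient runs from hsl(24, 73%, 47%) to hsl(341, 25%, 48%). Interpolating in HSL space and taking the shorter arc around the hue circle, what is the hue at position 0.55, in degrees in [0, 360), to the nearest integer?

0

Hue: 341 − 24 = 317°, but |317| > 180 so the shorter arc goes the other way: Δh = 317 − 360 = -43°.
H = 24 + 0.55 × (-43) = 0.35 → 0°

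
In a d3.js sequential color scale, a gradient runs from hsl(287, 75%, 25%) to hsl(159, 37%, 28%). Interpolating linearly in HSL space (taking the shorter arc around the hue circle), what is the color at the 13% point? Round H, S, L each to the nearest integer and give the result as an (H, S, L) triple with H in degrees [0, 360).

(270, 70, 25)

Hue arc: Δh = 159 − 287 = -128° (|Δh| ≤ 180, already the shorter path).
H = 287 + 0.13 × (-128) = 270.36 → 270°
S = 75 + 0.13 × (37 − 75) = 70.06 → 70%
L = 25 + 0.13 × (28 − 25) = 25.39 → 25%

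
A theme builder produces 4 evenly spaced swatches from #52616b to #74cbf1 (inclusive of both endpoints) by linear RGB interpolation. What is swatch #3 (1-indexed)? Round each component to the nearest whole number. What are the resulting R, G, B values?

(105, 168, 196)

With 4 swatches and endpoints inclusive, swatch 3 sits at t = (3 − 1)/(4 − 1) = 2/3 ≈ 0.6667.
#52616b → (82, 97, 107); #74cbf1 → (116, 203, 241).
R = 82 + 0.6667 × (116 − 82) = 104.668 → 105
G = 97 + 0.6667 × (203 − 97) = 167.67 → 168
B = 107 + 0.6667 × (241 − 107) = 196.338 → 196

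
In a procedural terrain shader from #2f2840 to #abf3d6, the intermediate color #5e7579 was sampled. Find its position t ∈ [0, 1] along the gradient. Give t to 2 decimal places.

0.38

Invert the lerp on the G channel (largest span, 203): t = (117 − 40) / (243 − 40) = 77/203 = 0.37931.
Check on R: (94 − 47)/(171 − 47) = 0.379 ✓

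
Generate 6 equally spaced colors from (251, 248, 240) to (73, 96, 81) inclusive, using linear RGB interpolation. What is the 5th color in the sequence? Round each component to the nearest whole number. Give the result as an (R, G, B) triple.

With 6 swatches and endpoints inclusive, swatch 5 sits at t = (5 − 1)/(6 − 1) = 4/5 ≈ 0.8.
R = 251 + 0.8 × (73 − 251) = 108.6 → 109
G = 248 + 0.8 × (96 − 248) = 126.4 → 126
B = 240 + 0.8 × (81 − 240) = 112.8 → 113

(109, 126, 113)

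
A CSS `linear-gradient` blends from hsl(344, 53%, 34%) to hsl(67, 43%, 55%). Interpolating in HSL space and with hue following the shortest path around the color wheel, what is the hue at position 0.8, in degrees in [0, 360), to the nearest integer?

Hue: 67 − 344 = -277°, but |-277| > 180 so the shorter arc goes the other way: Δh = -277 + 360 = 83°.
H = 344 + 0.8 × (83) = 410.4 → 410 → 410 mod 360 = 50°

50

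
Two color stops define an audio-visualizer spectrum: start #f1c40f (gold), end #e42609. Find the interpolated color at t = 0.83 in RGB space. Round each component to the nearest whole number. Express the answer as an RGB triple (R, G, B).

(230, 65, 10)

#f1c40f → (241, 196, 15); #e42609 → (228, 38, 9).
R = 241 + 0.83 × (228 − 241) = 241 + 0.83 × -13 = 230.21 → 230
G = 196 + 0.83 × (38 − 196) = 196 + 0.83 × -158 = 64.86 → 65
B = 15 + 0.83 × (9 − 15) = 15 + 0.83 × -6 = 10.02 → 10
So the blended color is (230, 65, 10), about #e6410a.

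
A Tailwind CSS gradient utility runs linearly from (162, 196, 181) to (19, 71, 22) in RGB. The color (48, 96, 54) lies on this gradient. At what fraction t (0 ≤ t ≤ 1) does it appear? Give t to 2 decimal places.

Invert the lerp on the B channel (largest span, 159): t = (54 − 181) / (22 − 181) = -127/-159 = 0.79874.
Check on R: (48 − 162)/(19 − 162) = 0.7972 ✓

0.80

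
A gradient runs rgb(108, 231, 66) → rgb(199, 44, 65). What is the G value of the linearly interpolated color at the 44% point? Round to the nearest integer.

149

G = 231 + 0.44 × (44 − 231) = 148.72 → 149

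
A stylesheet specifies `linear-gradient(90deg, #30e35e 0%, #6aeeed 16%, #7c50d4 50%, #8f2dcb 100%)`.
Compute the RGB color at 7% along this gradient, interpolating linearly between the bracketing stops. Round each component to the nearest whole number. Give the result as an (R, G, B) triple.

(73, 232, 157)

7% lies between the 0% and 16% stops, so the local fraction is t = (7 − 0)/(16 − 0) = 7/16 ≈ 0.4375.
#30e35e → (48, 227, 94); #6aeeed → (106, 238, 237).
R = 48 + 0.4375 × (106 − 48) = 73.375 → 73
G = 227 + 0.4375 × (238 − 227) = 231.812 → 232
B = 94 + 0.4375 × (237 − 94) = 156.562 → 157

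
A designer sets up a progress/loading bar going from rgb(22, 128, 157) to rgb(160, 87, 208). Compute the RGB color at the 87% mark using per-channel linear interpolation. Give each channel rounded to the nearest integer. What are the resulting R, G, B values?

87% corresponds to t = 0.87.
R = 22 + 0.87 × (160 − 22) = 22 + 0.87 × 138 = 142.06 → 142
G = 128 + 0.87 × (87 − 128) = 128 + 0.87 × -41 = 92.33 → 92
B = 157 + 0.87 × (208 − 157) = 157 + 0.87 × 51 = 201.37 → 201

(142, 92, 201)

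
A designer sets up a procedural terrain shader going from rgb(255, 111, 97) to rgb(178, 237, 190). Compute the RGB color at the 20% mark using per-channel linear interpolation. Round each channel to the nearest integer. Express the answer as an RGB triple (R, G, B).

20% corresponds to t = 0.2.
R = 255 + 0.2 × (178 − 255) = 255 + 0.2 × -77 = 239.6 → 240
G = 111 + 0.2 × (237 − 111) = 111 + 0.2 × 126 = 136.2 → 136
B = 97 + 0.2 × (190 − 97) = 97 + 0.2 × 93 = 115.6 → 116

(240, 136, 116)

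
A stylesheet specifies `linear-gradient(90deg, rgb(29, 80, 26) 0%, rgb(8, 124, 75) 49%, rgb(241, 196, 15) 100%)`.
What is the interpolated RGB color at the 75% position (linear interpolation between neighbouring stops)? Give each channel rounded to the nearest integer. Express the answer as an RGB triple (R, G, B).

(127, 161, 44)

75% lies between the 49% and 100% stops, so the local fraction is t = (75 − 49)/(100 − 49) = 26/51 ≈ 0.5098.
R = 8 + 0.5098 × (241 − 8) = 126.783 → 127
G = 124 + 0.5098 × (196 − 124) = 160.706 → 161
B = 75 + 0.5098 × (15 − 75) = 44.412 → 44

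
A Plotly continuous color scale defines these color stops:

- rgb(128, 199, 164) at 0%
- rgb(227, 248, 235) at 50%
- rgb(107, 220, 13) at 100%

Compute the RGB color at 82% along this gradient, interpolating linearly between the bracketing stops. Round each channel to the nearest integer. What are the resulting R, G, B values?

(150, 230, 93)

82% lies between the 50% and 100% stops, so the local fraction is t = (82 − 50)/(100 − 50) = 32/50 ≈ 0.64.
R = 227 + 0.64 × (107 − 227) = 150.2 → 150
G = 248 + 0.64 × (220 − 248) = 230.08 → 230
B = 235 + 0.64 × (13 − 235) = 92.92 → 93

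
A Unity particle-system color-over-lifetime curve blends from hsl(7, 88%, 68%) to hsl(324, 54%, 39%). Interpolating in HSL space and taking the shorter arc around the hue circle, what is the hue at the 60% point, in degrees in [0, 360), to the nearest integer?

Hue: 324 − 7 = 317°, but |317| > 180 so the shorter arc goes the other way: Δh = 317 − 360 = -43°.
H = 7 + 0.6 × (-43) = -18.8 → -19 → -19 mod 360 = 341°

341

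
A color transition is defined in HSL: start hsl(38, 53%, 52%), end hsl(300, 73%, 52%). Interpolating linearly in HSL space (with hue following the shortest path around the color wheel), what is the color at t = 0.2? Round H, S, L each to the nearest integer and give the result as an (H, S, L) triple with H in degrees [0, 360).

(18, 57, 52)

Hue: 300 − 38 = 262°, but |262| > 180 so the shorter arc goes the other way: Δh = 262 − 360 = -98°.
H = 38 + 0.2 × (-98) = 18.4 → 18°
S = 53 + 0.2 × (73 − 53) = 57 → 57%
L = 52 + 0.2 × (52 − 52) = 52 → 52%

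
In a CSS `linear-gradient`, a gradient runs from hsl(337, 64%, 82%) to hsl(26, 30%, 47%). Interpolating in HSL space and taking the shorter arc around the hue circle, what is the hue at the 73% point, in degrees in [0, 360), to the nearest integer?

Hue: 26 − 337 = -311°, but |-311| > 180 so the shorter arc goes the other way: Δh = -311 + 360 = 49°.
H = 337 + 0.73 × (49) = 372.77 → 373 → 373 mod 360 = 13°

13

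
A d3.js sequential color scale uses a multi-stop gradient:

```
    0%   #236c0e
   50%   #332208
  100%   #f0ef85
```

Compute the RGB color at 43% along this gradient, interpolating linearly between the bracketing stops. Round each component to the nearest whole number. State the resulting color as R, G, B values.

43% lies between the 0% and 50% stops, so the local fraction is t = (43 − 0)/(50 − 0) = 43/50 ≈ 0.86.
#236c0e → (35, 108, 14); #332208 → (51, 34, 8).
R = 35 + 0.86 × (51 − 35) = 48.76 → 49
G = 108 + 0.86 × (34 − 108) = 44.36 → 44
B = 14 + 0.86 × (8 − 14) = 8.84 → 9

(49, 44, 9)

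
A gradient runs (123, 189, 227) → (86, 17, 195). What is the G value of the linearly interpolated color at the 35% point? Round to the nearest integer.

G = 189 + 0.35 × (17 − 189) = 128.8 → 129

129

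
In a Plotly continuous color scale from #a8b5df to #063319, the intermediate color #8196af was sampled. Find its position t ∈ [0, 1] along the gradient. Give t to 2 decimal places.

0.24

Invert the lerp on the B channel (largest span, 198): t = (175 − 223) / (25 − 223) = -48/-198 = 0.24242.
Check on R: (129 − 168)/(6 − 168) = 0.2407 ✓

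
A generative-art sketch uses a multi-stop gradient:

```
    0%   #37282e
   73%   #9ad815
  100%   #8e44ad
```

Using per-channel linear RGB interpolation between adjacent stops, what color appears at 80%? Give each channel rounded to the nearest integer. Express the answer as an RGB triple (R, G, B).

(151, 178, 60)

80% lies between the 73% and 100% stops, so the local fraction is t = (80 − 73)/(100 − 73) = 7/27 ≈ 0.2593.
#9ad815 → (154, 216, 21); #8e44ad → (142, 68, 173).
R = 154 + 0.2593 × (142 − 154) = 150.888 → 151
G = 216 + 0.2593 × (68 − 216) = 177.624 → 178
B = 21 + 0.2593 × (173 − 21) = 60.414 → 60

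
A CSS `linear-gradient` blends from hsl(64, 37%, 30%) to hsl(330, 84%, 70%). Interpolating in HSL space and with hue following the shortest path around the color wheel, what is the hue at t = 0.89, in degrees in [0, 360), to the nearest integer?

Hue: 330 − 64 = 266°, but |266| > 180 so the shorter arc goes the other way: Δh = 266 − 360 = -94°.
H = 64 + 0.89 × (-94) = -19.66 → -20 → -20 mod 360 = 340°

340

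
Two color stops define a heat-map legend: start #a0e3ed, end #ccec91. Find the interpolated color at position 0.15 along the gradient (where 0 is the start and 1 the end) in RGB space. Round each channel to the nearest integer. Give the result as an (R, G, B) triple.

#a0e3ed → (160, 227, 237); #ccec91 → (204, 236, 145).
R = 160 + 0.15 × (204 − 160) = 160 + 0.15 × 44 = 166.6 → 167
G = 227 + 0.15 × (236 − 227) = 227 + 0.15 × 9 = 228.35 → 228
B = 237 + 0.15 × (145 − 237) = 237 + 0.15 × -92 = 223.2 → 223

(167, 228, 223)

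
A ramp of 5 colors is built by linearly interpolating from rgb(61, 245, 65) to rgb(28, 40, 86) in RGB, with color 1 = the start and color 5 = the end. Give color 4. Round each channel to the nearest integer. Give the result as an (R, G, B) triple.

(36, 91, 81)

With 5 swatches and endpoints inclusive, swatch 4 sits at t = (4 − 1)/(5 − 1) = 3/4 ≈ 0.75.
R = 61 + 0.75 × (28 − 61) = 36.25 → 36
G = 245 + 0.75 × (40 − 245) = 91.25 → 91
B = 65 + 0.75 × (86 − 65) = 80.75 → 81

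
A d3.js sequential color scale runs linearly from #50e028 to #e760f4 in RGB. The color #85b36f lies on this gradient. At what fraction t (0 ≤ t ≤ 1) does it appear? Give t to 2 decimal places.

0.35

Invert the lerp on the B channel (largest span, 204): t = (111 − 40) / (244 − 40) = 71/204 = 0.34804.
Check on R: (133 − 80)/(231 − 80) = 0.351 ✓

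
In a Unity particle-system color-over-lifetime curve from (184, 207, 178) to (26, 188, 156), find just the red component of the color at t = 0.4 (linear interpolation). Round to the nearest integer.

121

R = 184 + 0.4 × (26 − 184) = 120.8 → 121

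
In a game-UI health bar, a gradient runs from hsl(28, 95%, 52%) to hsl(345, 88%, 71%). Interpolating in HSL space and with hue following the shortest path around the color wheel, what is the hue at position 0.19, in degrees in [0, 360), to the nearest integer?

20

Hue: 345 − 28 = 317°, but |317| > 180 so the shorter arc goes the other way: Δh = 317 − 360 = -43°.
H = 28 + 0.19 × (-43) = 19.83 → 20°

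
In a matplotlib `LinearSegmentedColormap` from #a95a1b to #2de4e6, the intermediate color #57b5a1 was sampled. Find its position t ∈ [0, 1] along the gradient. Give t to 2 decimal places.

Invert the lerp on the B channel (largest span, 203): t = (161 − 27) / (230 − 27) = 134/203 = 0.6601.
Check on R: (87 − 169)/(45 − 169) = 0.6613 ✓

0.66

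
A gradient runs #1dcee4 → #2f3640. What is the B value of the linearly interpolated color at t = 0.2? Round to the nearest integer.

195

B₁ = 228 (from #1dcee4), B₂ = 64 (from #2f3640).
B = 228 + 0.2 × (64 − 228) = 195.2 → 195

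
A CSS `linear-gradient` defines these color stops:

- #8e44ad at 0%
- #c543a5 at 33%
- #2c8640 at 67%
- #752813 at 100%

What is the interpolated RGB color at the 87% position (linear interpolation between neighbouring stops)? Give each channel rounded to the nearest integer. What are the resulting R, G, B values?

87% lies between the 67% and 100% stops, so the local fraction is t = (87 − 67)/(100 − 67) = 20/33 ≈ 0.6061.
#2c8640 → (44, 134, 64); #752813 → (117, 40, 19).
R = 44 + 0.6061 × (117 − 44) = 88.245 → 88
G = 134 + 0.6061 × (40 − 134) = 77.027 → 77
B = 64 + 0.6061 × (19 − 64) = 36.725 → 37

(88, 77, 37)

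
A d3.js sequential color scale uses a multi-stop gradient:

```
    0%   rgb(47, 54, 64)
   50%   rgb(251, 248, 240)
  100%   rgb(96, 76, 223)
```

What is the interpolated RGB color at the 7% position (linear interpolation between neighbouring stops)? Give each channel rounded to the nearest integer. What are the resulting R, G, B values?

7% lies between the 0% and 50% stops, so the local fraction is t = (7 − 0)/(50 − 0) = 7/50 ≈ 0.14.
R = 47 + 0.14 × (251 − 47) = 75.56 → 76
G = 54 + 0.14 × (248 − 54) = 81.16 → 81
B = 64 + 0.14 × (240 − 64) = 88.64 → 89

(76, 81, 89)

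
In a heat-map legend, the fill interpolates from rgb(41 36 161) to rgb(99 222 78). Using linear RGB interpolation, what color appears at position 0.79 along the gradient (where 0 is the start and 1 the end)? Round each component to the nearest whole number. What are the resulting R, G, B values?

R = 41 + 0.79 × (99 − 41) = 41 + 0.79 × 58 = 86.82 → 87
G = 36 + 0.79 × (222 − 36) = 36 + 0.79 × 186 = 182.94 → 183
B = 161 + 0.79 × (78 − 161) = 161 + 0.79 × -83 = 95.43 → 95

(87, 183, 95)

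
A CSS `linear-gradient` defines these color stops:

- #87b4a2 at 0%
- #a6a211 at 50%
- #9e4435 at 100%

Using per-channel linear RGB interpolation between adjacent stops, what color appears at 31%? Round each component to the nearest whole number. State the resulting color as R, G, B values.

(154, 169, 72)

31% lies between the 0% and 50% stops, so the local fraction is t = (31 − 0)/(50 − 0) = 31/50 ≈ 0.62.
#87b4a2 → (135, 180, 162); #a6a211 → (166, 162, 17).
R = 135 + 0.62 × (166 − 135) = 154.22 → 154
G = 180 + 0.62 × (162 − 180) = 168.84 → 169
B = 162 + 0.62 × (17 − 162) = 72.1 → 72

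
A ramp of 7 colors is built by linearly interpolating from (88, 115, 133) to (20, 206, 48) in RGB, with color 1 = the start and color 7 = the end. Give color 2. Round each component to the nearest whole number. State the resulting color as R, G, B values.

(77, 130, 119)

With 7 swatches and endpoints inclusive, swatch 2 sits at t = (2 − 1)/(7 − 1) = 1/6 ≈ 0.1667.
R = 88 + 0.1667 × (20 − 88) = 76.664 → 77
G = 115 + 0.1667 × (206 − 115) = 130.17 → 130
B = 133 + 0.1667 × (48 − 133) = 118.831 → 119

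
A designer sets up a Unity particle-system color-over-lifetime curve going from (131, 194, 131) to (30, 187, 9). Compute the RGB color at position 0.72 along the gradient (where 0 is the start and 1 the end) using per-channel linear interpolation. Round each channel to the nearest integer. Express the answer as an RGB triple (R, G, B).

(58, 189, 43)

R = 131 + 0.72 × (30 − 131) = 131 + 0.72 × -101 = 58.28 → 58
G = 194 + 0.72 × (187 − 194) = 194 + 0.72 × -7 = 188.96 → 189
B = 131 + 0.72 × (9 − 131) = 131 + 0.72 × -122 = 43.16 → 43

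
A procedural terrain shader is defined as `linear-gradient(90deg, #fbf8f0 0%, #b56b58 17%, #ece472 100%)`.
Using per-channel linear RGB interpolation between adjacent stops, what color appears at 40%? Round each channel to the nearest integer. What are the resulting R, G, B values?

(196, 141, 95)

40% lies between the 17% and 100% stops, so the local fraction is t = (40 − 17)/(100 − 17) = 23/83 ≈ 0.2771.
#b56b58 → (181, 107, 88); #ece472 → (236, 228, 114).
R = 181 + 0.2771 × (236 − 181) = 196.24 → 196
G = 107 + 0.2771 × (228 − 107) = 140.529 → 141
B = 88 + 0.2771 × (114 − 88) = 95.205 → 95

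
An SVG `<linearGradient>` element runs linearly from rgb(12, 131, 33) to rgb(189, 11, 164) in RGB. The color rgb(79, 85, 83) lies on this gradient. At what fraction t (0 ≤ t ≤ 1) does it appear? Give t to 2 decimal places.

Invert the lerp on the R channel (largest span, 177): t = (79 − 12) / (189 − 12) = 67/177 = 0.37853.
Check on G: (85 − 131)/(11 − 131) = 0.3833 ✓

0.38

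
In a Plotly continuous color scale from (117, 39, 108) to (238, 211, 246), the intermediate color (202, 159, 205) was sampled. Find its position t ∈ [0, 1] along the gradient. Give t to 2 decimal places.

0.70

Invert the lerp on the G channel (largest span, 172): t = (159 − 39) / (211 − 39) = 120/172 = 0.69767.
Check on R: (202 − 117)/(238 − 117) = 0.7025 ✓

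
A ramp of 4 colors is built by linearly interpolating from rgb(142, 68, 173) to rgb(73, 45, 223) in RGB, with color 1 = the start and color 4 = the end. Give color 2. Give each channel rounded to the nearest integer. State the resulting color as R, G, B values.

With 4 swatches and endpoints inclusive, swatch 2 sits at t = (2 − 1)/(4 − 1) = 1/3 ≈ 0.3333.
R = 142 + 0.3333 × (73 − 142) = 119.002 → 119
G = 68 + 0.3333 × (45 − 68) = 60.334 → 60
B = 173 + 0.3333 × (223 − 173) = 189.665 → 190

(119, 60, 190)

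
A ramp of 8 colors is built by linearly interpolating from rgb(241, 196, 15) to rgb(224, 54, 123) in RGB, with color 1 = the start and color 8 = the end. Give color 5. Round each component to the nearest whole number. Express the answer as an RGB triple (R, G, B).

(231, 115, 77)

With 8 swatches and endpoints inclusive, swatch 5 sits at t = (5 − 1)/(8 − 1) = 4/7 ≈ 0.5714.
R = 241 + 0.5714 × (224 − 241) = 231.286 → 231
G = 196 + 0.5714 × (54 − 196) = 114.861 → 115
B = 15 + 0.5714 × (123 − 15) = 76.711 → 77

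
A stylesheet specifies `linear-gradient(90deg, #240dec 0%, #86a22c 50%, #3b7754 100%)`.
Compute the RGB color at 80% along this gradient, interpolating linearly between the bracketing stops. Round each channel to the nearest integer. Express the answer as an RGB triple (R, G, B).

(89, 136, 68)

80% lies between the 50% and 100% stops, so the local fraction is t = (80 − 50)/(100 − 50) = 30/50 ≈ 0.6.
#86a22c → (134, 162, 44); #3b7754 → (59, 119, 84).
R = 134 + 0.6 × (59 − 134) = 89 → 89
G = 162 + 0.6 × (119 − 162) = 136.2 → 136
B = 44 + 0.6 × (84 − 44) = 68 → 68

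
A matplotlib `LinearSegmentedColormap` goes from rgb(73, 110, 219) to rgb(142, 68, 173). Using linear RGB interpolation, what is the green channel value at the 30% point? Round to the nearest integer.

97

G = 110 + 0.3 × (68 − 110) = 97.4 → 97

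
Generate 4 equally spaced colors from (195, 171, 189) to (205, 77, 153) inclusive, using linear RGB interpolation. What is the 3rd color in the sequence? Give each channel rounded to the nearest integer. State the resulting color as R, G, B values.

(202, 108, 165)

With 4 swatches and endpoints inclusive, swatch 3 sits at t = (3 − 1)/(4 − 1) = 2/3 ≈ 0.6667.
R = 195 + 0.6667 × (205 − 195) = 201.667 → 202
G = 171 + 0.6667 × (77 − 171) = 108.33 → 108
B = 189 + 0.6667 × (153 − 189) = 164.999 → 165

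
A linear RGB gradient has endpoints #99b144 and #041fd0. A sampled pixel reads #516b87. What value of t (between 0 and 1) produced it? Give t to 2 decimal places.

Invert the lerp on the R channel (largest span, 149): t = (81 − 153) / (4 − 153) = -72/-149 = 0.48322.
Check on G: (107 − 177)/(31 − 177) = 0.4795 ✓

0.48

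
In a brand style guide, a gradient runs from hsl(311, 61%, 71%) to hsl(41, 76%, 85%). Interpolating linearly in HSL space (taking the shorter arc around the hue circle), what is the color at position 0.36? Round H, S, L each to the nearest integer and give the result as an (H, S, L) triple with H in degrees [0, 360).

(343, 66, 76)

Hue: 41 − 311 = -270°, but |-270| > 180 so the shorter arc goes the other way: Δh = -270 + 360 = 90°.
H = 311 + 0.36 × (90) = 343.4 → 343°
S = 61 + 0.36 × (76 − 61) = 66.4 → 66%
L = 71 + 0.36 × (85 − 71) = 76.04 → 76%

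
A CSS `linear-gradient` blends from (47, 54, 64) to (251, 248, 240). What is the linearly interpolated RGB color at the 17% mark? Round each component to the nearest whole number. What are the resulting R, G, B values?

17% corresponds to t = 0.17.
R = 47 + 0.17 × (251 − 47) = 47 + 0.17 × 204 = 81.68 → 82
G = 54 + 0.17 × (248 − 54) = 54 + 0.17 × 194 = 86.98 → 87
B = 64 + 0.17 × (240 − 64) = 64 + 0.17 × 176 = 93.92 → 94

(82, 87, 94)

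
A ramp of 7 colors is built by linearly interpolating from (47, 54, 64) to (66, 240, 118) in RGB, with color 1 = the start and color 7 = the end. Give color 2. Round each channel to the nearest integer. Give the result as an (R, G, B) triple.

(50, 85, 73)

With 7 swatches and endpoints inclusive, swatch 2 sits at t = (2 − 1)/(7 − 1) = 1/6 ≈ 0.1667.
R = 47 + 0.1667 × (66 − 47) = 50.167 → 50
G = 54 + 0.1667 × (240 − 54) = 85.006 → 85
B = 64 + 0.1667 × (118 − 64) = 73.002 → 73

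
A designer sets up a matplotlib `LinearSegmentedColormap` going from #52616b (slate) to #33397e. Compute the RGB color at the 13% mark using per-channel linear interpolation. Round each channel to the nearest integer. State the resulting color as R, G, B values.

(78, 92, 109)

#52616b → (82, 97, 107); #33397e → (51, 57, 126).
13% corresponds to t = 0.13.
R = 82 + 0.13 × (51 − 82) = 82 + 0.13 × -31 = 77.97 → 78
G = 97 + 0.13 × (57 − 97) = 97 + 0.13 × -40 = 91.8 → 92
B = 107 + 0.13 × (126 − 107) = 107 + 0.13 × 19 = 109.47 → 109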